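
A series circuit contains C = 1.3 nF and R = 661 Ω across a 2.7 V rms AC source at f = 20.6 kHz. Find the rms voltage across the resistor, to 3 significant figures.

0.298 V

ω = 2πf = 129400 rad/s
X_C = 1/(ωC) = 5940 Ω
Z = 661 − j5940 Ω
|Z| = √(661² + 5940²) = 5980 Ω
I = V/|Z| = 452 μA
V_R = I·|Z_R| = 0.000452 × 661 = 0.298 V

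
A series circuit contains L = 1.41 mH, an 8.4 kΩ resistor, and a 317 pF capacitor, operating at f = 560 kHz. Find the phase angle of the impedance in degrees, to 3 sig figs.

ω = 2πf = 3.519e+06 rad/s
X_L = ωL = 4960 Ω
X_C = 1/(ωC) = 897 Ω
Net reactance X = X_L − X_C = 4060 Ω
Z = 8400 + j4060 Ω
|Z| = √(8400² + 4060²) = 9330 Ω
∠Z = arctan(4060/8400) = 25.8°

25.8°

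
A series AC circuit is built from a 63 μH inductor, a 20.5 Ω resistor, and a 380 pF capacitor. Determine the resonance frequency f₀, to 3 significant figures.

ω₀ = 1/√(LC) = 1/√(6.3e-05 × 3.8e-10) = 6.463e+06 rad/s
f₀ = ω₀/(2π) = 1.03 MHz

1.03 MHz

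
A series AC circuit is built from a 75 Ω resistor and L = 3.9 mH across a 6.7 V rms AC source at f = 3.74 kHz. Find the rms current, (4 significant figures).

ω = 2πf = 23500 rad/s
X_L = ωL = 91.65 Ω
Z = 75.00 + j91.65 Ω
|Z| = √(75.00² + 91.65²) = 118.4 Ω
I = V/|Z| = 6.7/118.4 = 56.58 mA

56.58 mA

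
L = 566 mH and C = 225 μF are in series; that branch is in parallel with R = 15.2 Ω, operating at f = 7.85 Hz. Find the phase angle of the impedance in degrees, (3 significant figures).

-13.7°

ω = 2πf = 49.32 rad/s
X_L = ωL = 27.9 Ω
X_C = 1/(ωC) = 90.1 Ω
Branch 1: Z₁ = R = 15.2 Ω
Branch 2 (series LC): Z₂ = j(X_L − X_C) = −j62.2 Ω
Parallel: Z = Z₁Z₂/(Z₁+Z₂), |Z| = 14.8 Ω, ∠Z = -13.7°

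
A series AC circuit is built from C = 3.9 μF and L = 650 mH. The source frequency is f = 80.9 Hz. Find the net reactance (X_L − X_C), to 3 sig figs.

-174 Ω

ω = 2πf = 508.3 rad/s
X_L = ωL = 330 Ω
X_C = 1/(ωC) = 504 Ω
X = 330 − 504 = -174 Ω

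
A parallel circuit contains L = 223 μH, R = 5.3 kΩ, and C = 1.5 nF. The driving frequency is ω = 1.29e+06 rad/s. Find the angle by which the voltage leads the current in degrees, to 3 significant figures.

83.0°

X_L = ωL = 288 Ω
X_C = 1/(ωC) = 517 Ω
Parallel: admittances add. Y = 1/R + 1/(jωL) + jωC
Y = (0.000189 − j0.00154) S
|Y| = 0.00155 S → |Z| = 1/|Y| = 644 Ω, ∠Z = −∠Y = 83.0°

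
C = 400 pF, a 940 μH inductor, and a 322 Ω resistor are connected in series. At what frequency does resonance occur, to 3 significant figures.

ω₀ = 1/√(LC) = 1/√(0.00094 × 4e-10) = 1.631e+06 rad/s
f₀ = ω₀/(2π) = 260 kHz

260 kHz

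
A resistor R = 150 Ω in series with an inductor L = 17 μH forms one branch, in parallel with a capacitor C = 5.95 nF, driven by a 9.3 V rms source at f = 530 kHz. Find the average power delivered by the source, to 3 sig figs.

ω = 2πf = 3.33e+06 rad/s
X_L = ωL = 56.6 Ω
X_C = 1/(ωC) = 50.5 Ω
Branch 1 (R+jX_L): Z₁ = 150 + j56.6 Ω, |Z₁| = 160 Ω
Branch 2 (−jX_C): Z₂ = −j50.5 Ω
Parallel: Z = Z₁Z₂/(Z₁+Z₂), |Z| = 53.9 Ω, ∠Z = -71.7°
I = V/|Z| = 173 mA
P = VI cos φ = 9.3 × 0.173 × cos(-71.7°) = 505 mW

505 mW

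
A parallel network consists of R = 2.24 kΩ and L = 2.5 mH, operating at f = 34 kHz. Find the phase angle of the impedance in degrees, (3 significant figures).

76.6°

ω = 2πf = 213600 rad/s
X_L = ωL = 534 Ω
Parallel: admittances add. Y = 1/R + 1/(jωL)
Y = (0.000446 − j0.00187) S
|Y| = 0.00192 S → |Z| = 1/|Y| = 520 Ω, ∠Z = −∠Y = 76.6°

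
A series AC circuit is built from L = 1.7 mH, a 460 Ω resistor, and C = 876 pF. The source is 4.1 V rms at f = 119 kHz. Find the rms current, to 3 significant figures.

7.79 mA

ω = 2πf = 747700 rad/s
X_L = ωL = 1270 Ω
X_C = 1/(ωC) = 1530 Ω
Net reactance X = X_L − X_C = -256 Ω
Z = 460 − j256 Ω
|Z| = √(460² + 256²) = 526 Ω
I = V/|Z| = 4.1/526 = 7.79 mA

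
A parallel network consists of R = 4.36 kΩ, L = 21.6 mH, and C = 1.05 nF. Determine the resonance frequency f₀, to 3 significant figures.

33.4 kHz

ω₀ = 1/√(LC) = 1/√(0.0216 × 1.05e-09) = 210000 rad/s
f₀ = ω₀/(2π) = 33.4 kHz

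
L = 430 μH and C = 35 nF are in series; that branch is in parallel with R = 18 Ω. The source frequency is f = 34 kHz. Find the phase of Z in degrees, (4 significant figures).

-23.26°

ω = 2πf = 213600 rad/s
X_L = ωL = 91.86 Ω
X_C = 1/(ωC) = 133.7 Ω
Branch 1: Z₁ = R = 18.00 Ω
Branch 2 (series LC): Z₂ = j(X_L − X_C) = −j41.88 Ω
Parallel: Z = Z₁Z₂/(Z₁+Z₂), |Z| = 16.54 Ω, ∠Z = -23.26°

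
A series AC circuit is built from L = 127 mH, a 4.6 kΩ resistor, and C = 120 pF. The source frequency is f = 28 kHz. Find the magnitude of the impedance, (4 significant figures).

ω = 2πf = 175900 rad/s
X_L = ωL = 22340 Ω
X_C = 1/(ωC) = 47370 Ω
Net reactance X = X_L − X_C = -25020 Ω
Z = 4600 − j25020 Ω
|Z| = √(4600² + 25020²) = 25440 Ω

25440 Ω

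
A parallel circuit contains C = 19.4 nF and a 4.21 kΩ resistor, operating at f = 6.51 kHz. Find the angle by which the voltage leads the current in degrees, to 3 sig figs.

ω = 2πf = 40900 rad/s
X_C = 1/(ωC) = 1260 Ω
Parallel: admittances add. Y = 1/R + jωC
Y = (0.000238 + j0.000794) S
|Y| = 0.000828 S → |Z| = 1/|Y| = 1210 Ω, ∠Z = −∠Y = -73.3°

-73.3°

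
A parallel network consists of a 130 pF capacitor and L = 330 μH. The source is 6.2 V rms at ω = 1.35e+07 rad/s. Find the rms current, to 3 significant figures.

9.49 mA

X_L = ωL = 4460 Ω
X_C = 1/(ωC) = 570 Ω
Parallel: admittances add. Y = 1/(jωL) + jωC
Y = (0 + j0.00153) S
|Y| = 0.00153 S → |Z| = 1/|Y| = 653 Ω, ∠Z = −∠Y = -90.0°
I = V/|Z| = 6.2/653 = 9.49 mA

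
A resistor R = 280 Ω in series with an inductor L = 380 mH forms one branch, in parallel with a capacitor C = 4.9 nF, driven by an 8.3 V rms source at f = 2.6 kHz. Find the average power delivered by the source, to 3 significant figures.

ω = 2πf = 16340 rad/s
X_L = ωL = 6210 Ω
X_C = 1/(ωC) = 12500 Ω
Branch 1 (R+jX_L): Z₁ = 280 + j6210 Ω, |Z₁| = 6210 Ω
Branch 2 (−jX_C): Z₂ = −j12500 Ω
Parallel: Z = Z₁Z₂/(Z₁+Z₂), |Z| = 12300 Ω, ∠Z = 84.9°
I = V/|Z| = 673 μA
P = VI cos φ = 8.3 × 0.000673 × cos(84.9°) = 500 μW

500 μW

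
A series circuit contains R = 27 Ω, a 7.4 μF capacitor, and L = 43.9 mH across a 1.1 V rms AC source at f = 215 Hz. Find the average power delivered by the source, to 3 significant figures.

13.7 mW

ω = 2πf = 1351 rad/s
X_L = ωL = 59.3 Ω
X_C = 1/(ωC) = 100 Ω
Net reactance X = X_L − X_C = -40.7 Ω
Z = 27.0 − j40.7 Ω
|Z| = √(27.0² + 40.7²) = 48.9 Ω
∠Z = arctan(-40.7/27.0) = -56.5°
I = V/|Z| = 22.5 mA
P = VI cos φ = 1.1 × 0.0225 × cos(-56.5°) = 13.7 mW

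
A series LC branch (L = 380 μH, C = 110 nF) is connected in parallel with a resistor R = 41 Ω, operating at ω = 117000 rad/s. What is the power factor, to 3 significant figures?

0.630

X_L = ωL = 44.5 Ω
X_C = 1/(ωC) = 77.7 Ω
Branch 1: Z₁ = R = 41.0 Ω
Branch 2 (series LC): Z₂ = j(X_L − X_C) = −j33.2 Ω
Parallel: Z = Z₁Z₂/(Z₁+Z₂), |Z| = 25.8 Ω, ∠Z = -51.0°
cos φ = cos(-51.0°) = 0.630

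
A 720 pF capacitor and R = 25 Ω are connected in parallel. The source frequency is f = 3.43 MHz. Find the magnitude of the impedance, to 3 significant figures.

23.3 Ω

ω = 2πf = 2.155e+07 rad/s
X_C = 1/(ωC) = 64.4 Ω
Parallel: admittances add. Y = 1/R + jωC
Y = (0.0400 + j0.0155) S
|Y| = 0.0429 S → |Z| = 1/|Y| = 23.3 Ω, ∠Z = −∠Y = -21.2°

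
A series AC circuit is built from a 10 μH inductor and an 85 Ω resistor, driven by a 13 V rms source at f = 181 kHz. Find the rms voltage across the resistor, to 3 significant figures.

12.9 V

ω = 2πf = 1.137e+06 rad/s
X_L = ωL = 11.4 Ω
Z = 85.0 + j11.4 Ω
|Z| = √(85.0² + 11.4²) = 85.8 Ω
I = V/|Z| = 152 mA
V_R = I·|Z_R| = 0.152 × 85.0 = 12.9 V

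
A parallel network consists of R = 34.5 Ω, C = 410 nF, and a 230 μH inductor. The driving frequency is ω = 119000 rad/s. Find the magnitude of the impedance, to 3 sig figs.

31.8 Ω

X_L = ωL = 27.4 Ω
X_C = 1/(ωC) = 20.5 Ω
Parallel: admittances add. Y = 1/R + 1/(jωL) + jωC
Y = (0.0290 + j0.0123) S
|Y| = 0.0315 S → |Z| = 1/|Y| = 31.8 Ω, ∠Z = −∠Y = -22.9°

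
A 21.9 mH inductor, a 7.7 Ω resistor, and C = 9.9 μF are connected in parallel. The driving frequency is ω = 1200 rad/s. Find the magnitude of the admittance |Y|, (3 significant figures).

132 mS

X_L = ωL = 26.3 Ω
X_C = 1/(ωC) = 84.2 Ω
Parallel: admittances add. Y = 1/R + 1/(jωL) + jωC
Y = (0.130 − j0.0262) S
|Y| = 0.132 S → |Z| = 1/|Y| = 7.55 Ω, ∠Z = −∠Y = 11.4°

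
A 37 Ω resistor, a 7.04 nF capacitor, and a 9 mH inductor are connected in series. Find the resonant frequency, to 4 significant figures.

19.99 kHz

ω₀ = 1/√(LC) = 1/√(0.009 × 7.04e-09) = 125600 rad/s
f₀ = ω₀/(2π) = 19.99 kHz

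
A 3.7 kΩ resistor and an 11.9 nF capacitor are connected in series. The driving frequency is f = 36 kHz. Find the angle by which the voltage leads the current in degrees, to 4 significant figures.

ω = 2πf = 226200 rad/s
X_C = 1/(ωC) = 371.5 Ω
Z = 3700 − j371.5 Ω
|Z| = √(3700² + 371.5²) = 3719 Ω
∠Z = arctan(-371.5/3700) = -5.734°

-5.734°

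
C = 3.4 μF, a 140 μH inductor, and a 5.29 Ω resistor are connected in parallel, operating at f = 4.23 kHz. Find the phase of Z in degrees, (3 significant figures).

43.3°

ω = 2πf = 26580 rad/s
X_L = ωL = 3.72 Ω
X_C = 1/(ωC) = 11.1 Ω
Parallel: admittances add. Y = 1/R + 1/(jωL) + jωC
Y = (0.189 − j0.178) S
|Y| = 0.260 S → |Z| = 1/|Y| = 3.85 Ω, ∠Z = −∠Y = 43.3°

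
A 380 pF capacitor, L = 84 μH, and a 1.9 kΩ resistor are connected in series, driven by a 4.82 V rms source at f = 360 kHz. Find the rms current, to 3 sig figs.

ω = 2πf = 2.262e+06 rad/s
X_L = ωL = 190 Ω
X_C = 1/(ωC) = 1160 Ω
Net reactance X = X_L − X_C = -973 Ω
Z = 1900 − j973 Ω
|Z| = √(1900² + 973²) = 2130 Ω
I = V/|Z| = 4.82/2130 = 2.26 mA

2.26 mA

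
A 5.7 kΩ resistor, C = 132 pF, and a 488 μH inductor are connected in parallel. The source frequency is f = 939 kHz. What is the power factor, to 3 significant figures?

0.377

ω = 2πf = 5.9e+06 rad/s
X_L = ωL = 2880 Ω
X_C = 1/(ωC) = 1280 Ω
Parallel: admittances add. Y = 1/R + 1/(jωL) + jωC
Y = (0.000175 + j0.000431) S
|Y| = 0.000466 S → |Z| = 1/|Y| = 2150 Ω, ∠Z = −∠Y = -67.9°
cos φ = cos(-67.9°) = 0.377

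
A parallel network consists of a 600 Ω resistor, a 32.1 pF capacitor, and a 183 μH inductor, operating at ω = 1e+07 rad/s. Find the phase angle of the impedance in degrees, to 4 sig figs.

X_L = ωL = 1830 Ω
X_C = 1/(ωC) = 3115 Ω
Parallel: admittances add. Y = 1/R + 1/(jωL) + jωC
Y = (0.001667 − j0.0002254) S
|Y| = 0.001682 S → |Z| = 1/|Y| = 594.6 Ω, ∠Z = −∠Y = 7.704°

7.704°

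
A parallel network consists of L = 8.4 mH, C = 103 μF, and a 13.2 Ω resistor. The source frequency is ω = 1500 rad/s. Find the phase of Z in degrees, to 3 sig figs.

X_L = ωL = 12.6 Ω
X_C = 1/(ωC) = 6.47 Ω
Parallel: admittances add. Y = 1/R + 1/(jωL) + jωC
Y = (0.0758 + j0.0751) S
|Y| = 0.107 S → |Z| = 1/|Y| = 9.37 Ω, ∠Z = −∠Y = -44.8°

-44.8°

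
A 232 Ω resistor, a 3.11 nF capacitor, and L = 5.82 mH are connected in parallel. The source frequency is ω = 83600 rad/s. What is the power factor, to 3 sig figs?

X_L = ωL = 487 Ω
X_C = 1/(ωC) = 3850 Ω
Parallel: admittances add. Y = 1/R + 1/(jωL) + jωC
Y = (0.00431 − j0.00180) S
|Y| = 0.00467 S → |Z| = 1/|Y| = 214 Ω, ∠Z = −∠Y = 22.6°
cos φ = cos(22.6°) = 0.923

0.923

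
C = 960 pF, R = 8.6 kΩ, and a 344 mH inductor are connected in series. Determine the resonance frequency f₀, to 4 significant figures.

ω₀ = 1/√(LC) = 1/√(0.344 × 9.6e-10) = 55030 rad/s
f₀ = ω₀/(2π) = 8.758 kHz

8.758 kHz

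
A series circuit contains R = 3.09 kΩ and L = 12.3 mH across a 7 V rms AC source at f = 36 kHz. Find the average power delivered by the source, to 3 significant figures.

ω = 2πf = 226200 rad/s
X_L = ωL = 2780 Ω
Z = 3090 + j2780 Ω
|Z| = √(3090² + 2780²) = 4160 Ω
∠Z = arctan(2780/3090) = 42.0°
I = V/|Z| = 1.68 mA
P = VI cos φ = 7 × 0.00168 × cos(42.0°) = 8.76 mW

8.76 mW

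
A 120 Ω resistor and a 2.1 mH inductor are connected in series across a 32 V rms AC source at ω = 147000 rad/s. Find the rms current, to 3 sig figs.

X_L = ωL = 309 Ω
Z = 120 + j309 Ω
|Z| = √(120² + 309²) = 331 Ω
I = V/|Z| = 32/331 = 96.6 mA

96.6 mA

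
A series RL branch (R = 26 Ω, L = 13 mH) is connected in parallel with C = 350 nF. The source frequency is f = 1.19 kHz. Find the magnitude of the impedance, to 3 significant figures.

ω = 2πf = 7477 rad/s
X_L = ωL = 97.2 Ω
X_C = 1/(ωC) = 382 Ω
Branch 1 (R+jX_L): Z₁ = 26.0 + j97.2 Ω, |Z₁| = 101 Ω
Branch 2 (−jX_C): Z₂ = −j382 Ω
Parallel: Z = Z₁Z₂/(Z₁+Z₂), |Z| = 134 Ω, ∠Z = 69.8°

134 Ω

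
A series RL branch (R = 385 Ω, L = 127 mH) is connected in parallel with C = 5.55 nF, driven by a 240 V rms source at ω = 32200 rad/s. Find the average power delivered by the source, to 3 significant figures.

X_L = ωL = 4090 Ω
X_C = 1/(ωC) = 5600 Ω
Branch 1 (R+jX_L): Z₁ = 385 + j4090 Ω, |Z₁| = 4110 Ω
Branch 2 (−jX_C): Z₂ = −j5600 Ω
Parallel: Z = Z₁Z₂/(Z₁+Z₂), |Z| = 14800 Ω, ∠Z = 70.3°
I = V/|Z| = 16.2 mA
P = VI cos φ = 240 × 0.0162 × cos(70.3°) = 1.31 W

1.31 W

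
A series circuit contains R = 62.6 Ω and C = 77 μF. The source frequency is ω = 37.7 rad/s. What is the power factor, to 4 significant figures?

X_C = 1/(ωC) = 344.5 Ω
Z = 62.60 − j344.5 Ω
|Z| = √(62.60² + 344.5²) = 350.1 Ω
∠Z = arctan(-344.5/62.60) = -79.70°
cos φ = cos(-79.70°) = 0.1788

0.1788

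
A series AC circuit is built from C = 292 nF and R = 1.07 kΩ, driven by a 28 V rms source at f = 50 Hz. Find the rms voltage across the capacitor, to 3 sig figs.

ω = 2πf = 314.2 rad/s
X_C = 1/(ωC) = 10900 Ω
Z = 1070 − j10900 Ω
|Z| = √(1070² + 10900²) = 11000 Ω
I = V/|Z| = 2.56 mA
V_C = I·|Z_C| = 0.00256 × 10900 = 27.9 V

27.9 V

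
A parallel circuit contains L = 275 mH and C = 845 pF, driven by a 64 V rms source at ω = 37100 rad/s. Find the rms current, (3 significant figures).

4.27 mA

X_L = ωL = 10200 Ω
X_C = 1/(ωC) = 31900 Ω
Parallel: admittances add. Y = 1/(jωL) + jωC
Y = (0 − j6.67e-05) S
|Y| = 6.67e-05 S → |Z| = 1/|Y| = 15000 Ω, ∠Z = −∠Y = 90.0°
I = V/|Z| = 64/15000 = 4.27 mA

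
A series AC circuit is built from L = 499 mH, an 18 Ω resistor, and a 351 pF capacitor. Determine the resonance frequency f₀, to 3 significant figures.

12.0 kHz

ω₀ = 1/√(LC) = 1/√(0.499 × 3.51e-10) = 75560 rad/s
f₀ = ω₀/(2π) = 12.0 kHz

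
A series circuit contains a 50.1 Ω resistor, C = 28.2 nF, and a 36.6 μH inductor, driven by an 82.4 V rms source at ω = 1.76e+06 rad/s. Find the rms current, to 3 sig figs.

X_L = ωL = 64.4 Ω
X_C = 1/(ωC) = 20.1 Ω
Net reactance X = X_L − X_C = 44.3 Ω
Z = 50.1 + j44.3 Ω
|Z| = √(50.1² + 44.3²) = 66.9 Ω
I = V/|Z| = 82.4/66.9 = 1.23 A

1.23 A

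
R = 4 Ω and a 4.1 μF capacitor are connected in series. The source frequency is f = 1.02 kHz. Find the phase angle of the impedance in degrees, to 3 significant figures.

-84.0°

ω = 2πf = 6409 rad/s
X_C = 1/(ωC) = 38.1 Ω
Z = 4.00 − j38.1 Ω
|Z| = √(4.00² + 38.1²) = 38.3 Ω
∠Z = arctan(-38.1/4.00) = -84.0°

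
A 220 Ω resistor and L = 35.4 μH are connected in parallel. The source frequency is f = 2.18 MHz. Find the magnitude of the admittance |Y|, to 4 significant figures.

4.991 mS

ω = 2πf = 1.37e+07 rad/s
X_L = ωL = 484.9 Ω
Parallel: admittances add. Y = 1/R + 1/(jωL)
Y = (0.004545 − j0.002062) S
|Y| = 0.004991 S → |Z| = 1/|Y| = 200.3 Ω, ∠Z = −∠Y = 24.40°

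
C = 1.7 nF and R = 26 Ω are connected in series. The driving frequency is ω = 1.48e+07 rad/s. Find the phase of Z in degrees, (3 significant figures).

X_C = 1/(ωC) = 39.7 Ω
Z = 26.0 − j39.7 Ω
|Z| = √(26.0² + 39.7²) = 47.5 Ω
∠Z = arctan(-39.7/26.0) = -56.8°

-56.8°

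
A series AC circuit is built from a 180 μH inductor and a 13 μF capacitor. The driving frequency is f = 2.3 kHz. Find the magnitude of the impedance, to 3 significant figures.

2.72 Ω

ω = 2πf = 14450 rad/s
X_L = ωL = 2.60 Ω
X_C = 1/(ωC) = 5.32 Ω
Net reactance X = X_L − X_C = -2.72 Ω
Z = − j2.72 Ω
|Z| = √(0² + 2.72²) = 2.72 Ω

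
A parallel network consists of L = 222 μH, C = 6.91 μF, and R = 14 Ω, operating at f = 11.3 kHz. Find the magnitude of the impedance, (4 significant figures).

ω = 2πf = 71000 rad/s
X_L = ωL = 15.76 Ω
X_C = 1/(ωC) = 2.038 Ω
Parallel: admittances add. Y = 1/R + 1/(jωL) + jωC
Y = (0.07143 + j0.4272) S
|Y| = 0.4331 S → |Z| = 1/|Y| = 2.309 Ω, ∠Z = −∠Y = -80.51°

2.309 Ω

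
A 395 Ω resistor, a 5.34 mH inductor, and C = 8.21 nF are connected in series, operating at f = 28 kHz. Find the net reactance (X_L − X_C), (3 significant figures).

247 Ω

ω = 2πf = 175900 rad/s
X_L = ωL = 939 Ω
X_C = 1/(ωC) = 692 Ω
X = 939 − 692 = 247 Ω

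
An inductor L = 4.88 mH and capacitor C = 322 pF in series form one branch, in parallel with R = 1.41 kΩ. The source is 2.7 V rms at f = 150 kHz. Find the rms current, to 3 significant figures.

ω = 2πf = 942500 rad/s
X_L = ωL = 4600 Ω
X_C = 1/(ωC) = 3300 Ω
Branch 1: Z₁ = R = 1410 Ω
Branch 2 (series LC): Z₂ = j(X_L − X_C) = j1300 Ω
Parallel: Z = Z₁Z₂/(Z₁+Z₂), |Z| = 957 Ω, ∠Z = 47.2°
I = V/|Z| = 2.7/957 = 2.82 mA

2.82 mA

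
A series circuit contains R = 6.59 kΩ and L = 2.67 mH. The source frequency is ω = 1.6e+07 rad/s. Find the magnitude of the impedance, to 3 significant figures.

X_L = ωL = 42700 Ω
Z = 6590 + j42700 Ω
|Z| = √(6590² + 42700²) = 43200 Ω

43200 Ω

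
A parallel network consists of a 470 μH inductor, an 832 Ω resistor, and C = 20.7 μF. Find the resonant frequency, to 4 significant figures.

1.614 kHz

ω₀ = 1/√(LC) = 1/√(0.00047 × 2.07e-05) = 10140 rad/s
f₀ = ω₀/(2π) = 1.614 kHz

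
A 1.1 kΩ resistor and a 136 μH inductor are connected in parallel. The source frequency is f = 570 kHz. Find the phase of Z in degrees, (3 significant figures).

ω = 2πf = 3.581e+06 rad/s
X_L = ωL = 487 Ω
Parallel: admittances add. Y = 1/R + 1/(jωL)
Y = (0.000909 − j0.00205) S
|Y| = 0.00225 S → |Z| = 1/|Y| = 445 Ω, ∠Z = −∠Y = 66.1°

66.1°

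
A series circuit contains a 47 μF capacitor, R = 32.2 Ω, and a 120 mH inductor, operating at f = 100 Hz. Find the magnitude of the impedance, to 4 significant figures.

ω = 2πf = 628.3 rad/s
X_L = ωL = 75.40 Ω
X_C = 1/(ωC) = 33.86 Ω
Net reactance X = X_L − X_C = 41.54 Ω
Z = 32.20 + j41.54 Ω
|Z| = √(32.20² + 41.54²) = 52.56 Ω

52.56 Ω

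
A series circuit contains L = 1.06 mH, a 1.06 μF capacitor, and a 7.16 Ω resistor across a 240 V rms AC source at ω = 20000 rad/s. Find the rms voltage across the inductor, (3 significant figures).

189 V

X_L = ωL = 21.2 Ω
X_C = 1/(ωC) = 47.2 Ω
Net reactance X = X_L − X_C = -26.0 Ω
Z = 7.16 − j26.0 Ω
|Z| = √(7.16² + 26.0²) = 26.9 Ω
I = V/|Z| = 8.91 A
V_L = I·|Z_L| = 8.91 × 21.2 = 189 V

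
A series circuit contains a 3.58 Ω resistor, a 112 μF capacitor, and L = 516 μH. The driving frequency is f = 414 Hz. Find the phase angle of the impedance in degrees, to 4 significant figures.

ω = 2πf = 2601 rad/s
X_L = ωL = 1.342 Ω
X_C = 1/(ωC) = 3.432 Ω
Net reactance X = X_L − X_C = -2.090 Ω
Z = 3.580 − j2.090 Ω
|Z| = √(3.580² + 2.090²) = 4.146 Ω
∠Z = arctan(-2.090/3.580) = -30.28°

-30.28°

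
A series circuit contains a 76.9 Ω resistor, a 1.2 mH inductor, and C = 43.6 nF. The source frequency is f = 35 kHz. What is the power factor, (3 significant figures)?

ω = 2πf = 219900 rad/s
X_L = ωL = 264 Ω
X_C = 1/(ωC) = 104 Ω
Net reactance X = X_L − X_C = 160 Ω
Z = 76.9 + j160 Ω
|Z| = √(76.9² + 160²) = 177 Ω
∠Z = arctan(160/76.9) = 64.3°
cos φ = cos(64.3°) = 0.434

0.434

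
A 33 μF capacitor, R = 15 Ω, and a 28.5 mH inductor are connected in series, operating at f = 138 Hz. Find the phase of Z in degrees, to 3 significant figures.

ω = 2πf = 867.1 rad/s
X_L = ωL = 24.7 Ω
X_C = 1/(ωC) = 34.9 Ω
Net reactance X = X_L − X_C = -10.2 Ω
Z = 15.0 − j10.2 Ω
|Z| = √(15.0² + 10.2²) = 18.2 Ω
∠Z = arctan(-10.2/15.0) = -34.3°

-34.3°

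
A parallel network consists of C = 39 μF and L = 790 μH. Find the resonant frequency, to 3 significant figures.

ω₀ = 1/√(LC) = 1/√(0.00079 × 3.9e-05) = 5697 rad/s
f₀ = ω₀/(2π) = 907 Hz

907 Hz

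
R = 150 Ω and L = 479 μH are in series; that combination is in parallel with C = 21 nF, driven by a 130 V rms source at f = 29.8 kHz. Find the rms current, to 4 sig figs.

651.4 mA

ω = 2πf = 187200 rad/s
X_L = ωL = 89.69 Ω
X_C = 1/(ωC) = 254.3 Ω
Branch 1 (R+jX_L): Z₁ = 150.0 + j89.69 Ω, |Z₁| = 174.8 Ω
Branch 2 (−jX_C): Z₂ = −j254.3 Ω
Parallel: Z = Z₁Z₂/(Z₁+Z₂), |Z| = 199.6 Ω, ∠Z = -11.46°
I = V/|Z| = 130/199.6 = 651.4 mA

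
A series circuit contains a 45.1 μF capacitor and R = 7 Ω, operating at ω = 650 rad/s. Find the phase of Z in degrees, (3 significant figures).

-78.4°

X_C = 1/(ωC) = 34.1 Ω
Z = 7.00 − j34.1 Ω
|Z| = √(7.00² + 34.1²) = 34.8 Ω
∠Z = arctan(-34.1/7.00) = -78.4°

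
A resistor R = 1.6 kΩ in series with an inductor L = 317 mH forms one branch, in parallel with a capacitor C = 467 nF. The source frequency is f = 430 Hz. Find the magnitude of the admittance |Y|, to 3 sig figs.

1.11 mS

ω = 2πf = 2702 rad/s
X_L = ωL = 856 Ω
X_C = 1/(ωC) = 793 Ω
Branch 1 (R+jX_L): Z₁ = 1600 + j856 Ω, |Z₁| = 1810 Ω
Branch 2 (−jX_C): Z₂ = −j793 Ω
Parallel: Z = Z₁Z₂/(Z₁+Z₂), |Z| = 898 Ω, ∠Z = -64.1°
|Y| = 1/|Z| = 1.11 mS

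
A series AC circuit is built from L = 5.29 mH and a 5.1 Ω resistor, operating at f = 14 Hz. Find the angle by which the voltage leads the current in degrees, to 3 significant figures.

5.21°

ω = 2πf = 87.96 rad/s
X_L = ωL = 0.465 Ω
Z = 5.10 + j0.465 Ω
|Z| = √(5.10² + 0.465²) = 5.12 Ω
∠Z = arctan(0.465/5.10) = 5.21°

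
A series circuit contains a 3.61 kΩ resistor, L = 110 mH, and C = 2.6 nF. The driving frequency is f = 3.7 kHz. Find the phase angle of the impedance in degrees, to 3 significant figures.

ω = 2πf = 23250 rad/s
X_L = ωL = 2560 Ω
X_C = 1/(ωC) = 16500 Ω
Net reactance X = X_L − X_C = -14000 Ω
Z = 3610 − j14000 Ω
|Z| = √(3610² + 14000²) = 14400 Ω
∠Z = arctan(-14000/3610) = -75.5°

-75.5°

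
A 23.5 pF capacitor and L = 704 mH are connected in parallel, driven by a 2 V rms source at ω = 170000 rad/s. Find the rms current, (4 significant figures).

X_L = ωL = 119700 Ω
X_C = 1/(ωC) = 250300 Ω
Parallel: admittances add. Y = 1/(jωL) + jωC
Y = (0 − j4.361e-06) S
|Y| = 4.361e-06 S → |Z| = 1/|Y| = 229300 Ω, ∠Z = −∠Y = 90.00°
I = V/|Z| = 2/229300 = 8.721 μA

8.721 μA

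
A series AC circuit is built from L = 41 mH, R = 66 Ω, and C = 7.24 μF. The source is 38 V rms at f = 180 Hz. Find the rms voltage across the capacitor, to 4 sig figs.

46.19 V

ω = 2πf = 1131 rad/s
X_L = ωL = 46.37 Ω
X_C = 1/(ωC) = 122.1 Ω
Net reactance X = X_L − X_C = -75.76 Ω
Z = 66.00 − j75.76 Ω
|Z| = √(66.00² + 75.76²) = 100.5 Ω
I = V/|Z| = 378.2 mA
V_C = I·|Z_C| = 0.3782 × 122.1 = 46.19 V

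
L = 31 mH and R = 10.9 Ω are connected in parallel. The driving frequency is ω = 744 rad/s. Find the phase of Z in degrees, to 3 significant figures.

X_L = ωL = 23.1 Ω
Parallel: admittances add. Y = 1/R + 1/(jωL)
Y = (0.0917 − j0.0434) S
|Y| = 0.101 S → |Z| = 1/|Y| = 9.85 Ω, ∠Z = −∠Y = 25.3°

25.3°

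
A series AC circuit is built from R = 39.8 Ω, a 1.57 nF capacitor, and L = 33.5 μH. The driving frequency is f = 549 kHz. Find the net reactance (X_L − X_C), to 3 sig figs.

ω = 2πf = 3.449e+06 rad/s
X_L = ωL = 116 Ω
X_C = 1/(ωC) = 185 Ω
X = 116 − 185 = -69.1 Ω

-69.1 Ω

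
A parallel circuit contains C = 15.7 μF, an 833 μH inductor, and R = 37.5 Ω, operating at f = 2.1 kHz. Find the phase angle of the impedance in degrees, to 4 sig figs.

-77.07°

ω = 2πf = 13190 rad/s
X_L = ωL = 10.99 Ω
X_C = 1/(ωC) = 4.827 Ω
Parallel: admittances add. Y = 1/R + 1/(jωL) + jωC
Y = (0.02667 + j0.1162) S
|Y| = 0.1192 S → |Z| = 1/|Y| = 8.390 Ω, ∠Z = −∠Y = -77.07°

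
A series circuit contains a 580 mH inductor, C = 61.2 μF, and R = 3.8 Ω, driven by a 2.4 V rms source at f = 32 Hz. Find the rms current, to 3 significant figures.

67.5 mA

ω = 2πf = 201.1 rad/s
X_L = ωL = 117 Ω
X_C = 1/(ωC) = 81.3 Ω
Net reactance X = X_L − X_C = 35.3 Ω
Z = 3.80 + j35.3 Ω
|Z| = √(3.80² + 35.3²) = 35.6 Ω
I = V/|Z| = 2.4/35.6 = 67.5 mA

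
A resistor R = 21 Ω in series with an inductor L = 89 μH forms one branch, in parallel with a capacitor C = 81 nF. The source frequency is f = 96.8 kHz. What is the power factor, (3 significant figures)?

0.184

ω = 2πf = 608200 rad/s
X_L = ωL = 54.1 Ω
X_C = 1/(ωC) = 20.3 Ω
Branch 1 (R+jX_L): Z₁ = 21.0 + j54.1 Ω, |Z₁| = 58.1 Ω
Branch 2 (−jX_C): Z₂ = −j20.3 Ω
Parallel: Z = Z₁Z₂/(Z₁+Z₂), |Z| = 29.6 Ω, ∠Z = -79.4°
cos φ = cos(-79.4°) = 0.184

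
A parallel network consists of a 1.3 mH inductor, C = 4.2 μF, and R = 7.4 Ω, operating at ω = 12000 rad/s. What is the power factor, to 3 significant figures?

X_L = ωL = 15.6 Ω
X_C = 1/(ωC) = 19.8 Ω
Parallel: admittances add. Y = 1/R + 1/(jωL) + jωC
Y = (0.135 − j0.0137) S
|Y| = 0.136 S → |Z| = 1/|Y| = 7.36 Ω, ∠Z = −∠Y = 5.79°
cos φ = cos(5.79°) = 0.995

0.995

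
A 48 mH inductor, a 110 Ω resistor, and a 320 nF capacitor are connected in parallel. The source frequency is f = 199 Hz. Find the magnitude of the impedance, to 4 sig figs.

ω = 2πf = 1250 rad/s
X_L = ωL = 60.02 Ω
X_C = 1/(ωC) = 2499 Ω
Parallel: admittances add. Y = 1/R + 1/(jωL) + jωC
Y = (0.009091 − j0.01626) S
|Y| = 0.01863 S → |Z| = 1/|Y| = 53.68 Ω, ∠Z = −∠Y = 60.79°

53.68 Ω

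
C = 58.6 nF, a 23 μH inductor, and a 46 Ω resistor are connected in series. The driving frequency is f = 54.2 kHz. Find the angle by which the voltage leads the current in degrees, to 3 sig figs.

ω = 2πf = 340500 rad/s
X_L = ωL = 7.83 Ω
X_C = 1/(ωC) = 50.1 Ω
Net reactance X = X_L − X_C = -42.3 Ω
Z = 46.0 − j42.3 Ω
|Z| = √(46.0² + 42.3²) = 62.5 Ω
∠Z = arctan(-42.3/46.0) = -42.6°

-42.6°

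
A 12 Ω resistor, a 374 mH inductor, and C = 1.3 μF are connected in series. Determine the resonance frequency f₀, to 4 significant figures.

ω₀ = 1/√(LC) = 1/√(0.374 × 1.3e-06) = 1434 rad/s
f₀ = ω₀/(2π) = 228.3 Hz

228.3 Hz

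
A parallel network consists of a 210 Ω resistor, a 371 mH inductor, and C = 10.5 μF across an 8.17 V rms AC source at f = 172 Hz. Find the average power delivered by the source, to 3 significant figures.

318 mW

ω = 2πf = 1081 rad/s
X_L = ωL = 401 Ω
X_C = 1/(ωC) = 88.1 Ω
Parallel: admittances add. Y = 1/R + 1/(jωL) + jωC
Y = (0.00476 + j0.00885) S
|Y| = 0.0101 S → |Z| = 1/|Y| = 99.5 Ω, ∠Z = −∠Y = -61.7°
I = V/|Z| = 82.1 mA
P = VI cos φ = 8.17 × 0.0821 × cos(-61.7°) = 318 mW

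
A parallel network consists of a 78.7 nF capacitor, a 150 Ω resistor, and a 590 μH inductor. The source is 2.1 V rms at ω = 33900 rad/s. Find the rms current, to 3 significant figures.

X_L = ωL = 20.0 Ω
X_C = 1/(ωC) = 375 Ω
Parallel: admittances add. Y = 1/R + 1/(jωL) + jωC
Y = (0.00667 − j0.0473) S
|Y| = 0.0478 S → |Z| = 1/|Y| = 20.9 Ω, ∠Z = −∠Y = 82.0°
I = V/|Z| = 2.1/20.9 = 100 mA

100 mA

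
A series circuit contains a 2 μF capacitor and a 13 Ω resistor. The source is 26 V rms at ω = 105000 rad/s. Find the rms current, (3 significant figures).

1.88 A

X_C = 1/(ωC) = 4.76 Ω
Z = 13.0 − j4.76 Ω
|Z| = √(13.0² + 4.76²) = 13.8 Ω
I = V/|Z| = 26/13.8 = 1.88 A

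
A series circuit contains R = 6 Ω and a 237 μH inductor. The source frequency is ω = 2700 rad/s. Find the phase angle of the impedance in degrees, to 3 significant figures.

X_L = ωL = 0.640 Ω
Z = 6.00 + j0.640 Ω
|Z| = √(6.00² + 0.640²) = 6.03 Ω
∠Z = arctan(0.640/6.00) = 6.09°

6.09°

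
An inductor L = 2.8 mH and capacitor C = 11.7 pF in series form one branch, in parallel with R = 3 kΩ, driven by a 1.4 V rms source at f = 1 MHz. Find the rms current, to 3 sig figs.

ω = 2πf = 6.283e+06 rad/s
X_L = ωL = 17600 Ω
X_C = 1/(ωC) = 13600 Ω
Branch 1: Z₁ = R = 3000 Ω
Branch 2 (series LC): Z₂ = j(X_L − X_C) = j3990 Ω
Parallel: Z = Z₁Z₂/(Z₁+Z₂), |Z| = 2400 Ω, ∠Z = 36.9°
I = V/|Z| = 1.4/2400 = 584 μA

584 μA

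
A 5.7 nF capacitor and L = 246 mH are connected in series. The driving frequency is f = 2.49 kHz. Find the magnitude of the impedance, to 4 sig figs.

ω = 2πf = 15650 rad/s
X_L = ωL = 3849 Ω
X_C = 1/(ωC) = 11210 Ω
Net reactance X = X_L − X_C = -7365 Ω
Z = − j7365 Ω
|Z| = √(0² + 7365²) = 7365 Ω

7365 Ω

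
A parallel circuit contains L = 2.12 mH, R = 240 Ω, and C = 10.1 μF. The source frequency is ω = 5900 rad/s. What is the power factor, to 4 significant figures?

0.2005

X_L = ωL = 12.51 Ω
X_C = 1/(ωC) = 16.78 Ω
Parallel: admittances add. Y = 1/R + 1/(jωL) + jωC
Y = (0.004167 − j0.02036) S
|Y| = 0.02078 S → |Z| = 1/|Y| = 48.12 Ω, ∠Z = −∠Y = 78.43°
cos φ = cos(78.43°) = 0.2005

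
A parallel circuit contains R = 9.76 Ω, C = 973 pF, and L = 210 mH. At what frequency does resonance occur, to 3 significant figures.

11.1 kHz

ω₀ = 1/√(LC) = 1/√(0.21 × 9.73e-10) = 69960 rad/s
f₀ = ω₀/(2π) = 11.1 kHz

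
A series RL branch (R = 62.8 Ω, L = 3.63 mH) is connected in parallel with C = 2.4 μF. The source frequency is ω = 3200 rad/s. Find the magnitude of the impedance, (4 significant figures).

X_L = ωL = 11.62 Ω
X_C = 1/(ωC) = 130.2 Ω
Branch 1 (R+jX_L): Z₁ = 62.80 + j11.62 Ω, |Z₁| = 63.87 Ω
Branch 2 (−jX_C): Z₂ = −j130.2 Ω
Parallel: Z = Z₁Z₂/(Z₁+Z₂), |Z| = 61.97 Ω, ∠Z = -17.42°

61.97 Ω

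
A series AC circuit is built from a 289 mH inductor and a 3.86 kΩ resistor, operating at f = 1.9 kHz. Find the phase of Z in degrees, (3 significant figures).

ω = 2πf = 11940 rad/s
X_L = ωL = 3450 Ω
Z = 3860 + j3450 Ω
|Z| = √(3860² + 3450²) = 5180 Ω
∠Z = arctan(3450/3860) = 41.8°

41.8°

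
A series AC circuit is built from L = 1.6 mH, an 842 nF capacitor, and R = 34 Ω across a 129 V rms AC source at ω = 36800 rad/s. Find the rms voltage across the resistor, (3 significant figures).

102 V

X_L = ωL = 58.9 Ω
X_C = 1/(ωC) = 32.3 Ω
Net reactance X = X_L − X_C = 26.6 Ω
Z = 34.0 + j26.6 Ω
|Z| = √(34.0² + 26.6²) = 43.2 Ω
I = V/|Z| = 2.99 A
V_R = I·|Z_R| = 2.99 × 34.0 = 102 V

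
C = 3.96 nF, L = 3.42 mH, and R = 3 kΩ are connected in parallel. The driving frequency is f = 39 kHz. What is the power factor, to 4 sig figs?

ω = 2πf = 245000 rad/s
X_L = ωL = 838.1 Ω
X_C = 1/(ωC) = 1031 Ω
Parallel: admittances add. Y = 1/R + 1/(jωL) + jωC
Y = (0.0003333 − j0.0002229) S
|Y| = 0.0004010 S → |Z| = 1/|Y| = 2494 Ω, ∠Z = −∠Y = 33.77°
cos φ = cos(33.77°) = 0.8313

0.8313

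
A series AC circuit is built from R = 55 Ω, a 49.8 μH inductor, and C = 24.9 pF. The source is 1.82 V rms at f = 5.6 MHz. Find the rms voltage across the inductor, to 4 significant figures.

ω = 2πf = 3.519e+07 rad/s
X_L = ωL = 1752 Ω
X_C = 1/(ωC) = 1141 Ω
Net reactance X = X_L − X_C = 610.9 Ω
Z = 55.00 + j610.9 Ω
|Z| = √(55.00² + 610.9²) = 613.3 Ω
I = V/|Z| = 2.967 mA
V_L = I·|Z_L| = 0.002967 × 1752 = 5.200 V

5.200 V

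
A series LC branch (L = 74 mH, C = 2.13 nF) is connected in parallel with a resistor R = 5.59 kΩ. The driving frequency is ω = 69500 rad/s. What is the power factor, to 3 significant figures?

X_L = ωL = 5140 Ω
X_C = 1/(ωC) = 6760 Ω
Branch 1: Z₁ = R = 5590 Ω
Branch 2 (series LC): Z₂ = j(X_L − X_C) = −j1610 Ω
Parallel: Z = Z₁Z₂/(Z₁+Z₂), |Z| = 1550 Ω, ∠Z = -73.9°
cos φ = cos(-73.9°) = 0.277

0.277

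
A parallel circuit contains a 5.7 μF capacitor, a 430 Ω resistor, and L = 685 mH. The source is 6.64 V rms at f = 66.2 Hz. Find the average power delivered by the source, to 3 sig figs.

ω = 2πf = 415.9 rad/s
X_L = ωL = 285 Ω
X_C = 1/(ωC) = 422 Ω
Parallel: admittances add. Y = 1/R + 1/(jωL) + jωC
Y = (0.00233 − j0.00114) S
|Y| = 0.00259 S → |Z| = 1/|Y| = 386 Ω, ∠Z = −∠Y = 26.1°
I = V/|Z| = 17.2 mA
P = VI cos φ = 6.64 × 0.0172 × cos(26.1°) = 103 mW

103 mW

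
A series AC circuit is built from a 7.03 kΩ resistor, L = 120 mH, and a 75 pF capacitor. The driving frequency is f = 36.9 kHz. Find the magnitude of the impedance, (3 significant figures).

ω = 2πf = 231800 rad/s
X_L = ωL = 27800 Ω
X_C = 1/(ωC) = 57500 Ω
Net reactance X = X_L − X_C = -29700 Ω
Z = 7030 − j29700 Ω
|Z| = √(7030² + 29700²) = 30500 Ω

30500 Ω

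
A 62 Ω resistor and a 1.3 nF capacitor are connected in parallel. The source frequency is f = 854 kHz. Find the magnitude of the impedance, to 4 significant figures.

56.91 Ω

ω = 2πf = 5.366e+06 rad/s
X_C = 1/(ωC) = 143.4 Ω
Parallel: admittances add. Y = 1/R + jωC
Y = (0.01613 + j0.006976) S
|Y| = 0.01757 S → |Z| = 1/|Y| = 56.91 Ω, ∠Z = −∠Y = -23.39°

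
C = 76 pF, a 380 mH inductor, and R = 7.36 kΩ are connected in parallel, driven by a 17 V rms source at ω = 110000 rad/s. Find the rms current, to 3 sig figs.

2.32 mA

X_L = ωL = 41800 Ω
X_C = 1/(ωC) = 120000 Ω
Parallel: admittances add. Y = 1/R + 1/(jωL) + jωC
Y = (0.000136 − j1.56e-05) S
|Y| = 0.000137 S → |Z| = 1/|Y| = 7310 Ω, ∠Z = −∠Y = 6.53°
I = V/|Z| = 17/7310 = 2.32 mA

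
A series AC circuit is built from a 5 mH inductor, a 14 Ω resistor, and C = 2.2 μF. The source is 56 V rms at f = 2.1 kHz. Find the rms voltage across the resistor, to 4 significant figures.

ω = 2πf = 13190 rad/s
X_L = ωL = 65.97 Ω
X_C = 1/(ωC) = 34.45 Ω
Net reactance X = X_L − X_C = 31.52 Ω
Z = 14.00 + j31.52 Ω
|Z| = √(14.00² + 31.52²) = 34.49 Ω
I = V/|Z| = 1.624 A
V_R = I·|Z_R| = 1.624 × 14.00 = 22.73 V

22.73 V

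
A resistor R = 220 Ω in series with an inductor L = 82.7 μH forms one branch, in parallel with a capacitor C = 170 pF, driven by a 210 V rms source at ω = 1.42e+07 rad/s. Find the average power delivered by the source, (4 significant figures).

X_L = ωL = 1174 Ω
X_C = 1/(ωC) = 414.3 Ω
Branch 1 (R+jX_L): Z₁ = 220.0 + j1174 Ω, |Z₁| = 1195 Ω
Branch 2 (−jX_C): Z₂ = −j414.3 Ω
Parallel: Z = Z₁Z₂/(Z₁+Z₂), |Z| = 625.5 Ω, ∠Z = -84.47°
I = V/|Z| = 335.7 mA
P = VI cos φ = 210 × 0.3357 × cos(-84.47°) = 6.797 W

6.797 W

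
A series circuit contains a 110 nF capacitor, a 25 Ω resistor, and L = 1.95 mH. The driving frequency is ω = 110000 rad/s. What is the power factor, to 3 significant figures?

0.186

X_L = ωL = 214 Ω
X_C = 1/(ωC) = 82.6 Ω
Net reactance X = X_L − X_C = 132 Ω
Z = 25.0 + j132 Ω
|Z| = √(25.0² + 132²) = 134 Ω
∠Z = arctan(132/25.0) = 79.3°
cos φ = cos(79.3°) = 0.186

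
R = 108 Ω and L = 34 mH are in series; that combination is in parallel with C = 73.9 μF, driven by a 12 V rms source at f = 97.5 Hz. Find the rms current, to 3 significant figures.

533 mA

ω = 2πf = 612.6 rad/s
X_L = ωL = 20.8 Ω
X_C = 1/(ωC) = 22.1 Ω
Branch 1 (R+jX_L): Z₁ = 108 + j20.8 Ω, |Z₁| = 110 Ω
Branch 2 (−jX_C): Z₂ = −j22.1 Ω
Parallel: Z = Z₁Z₂/(Z₁+Z₂), |Z| = 22.5 Ω, ∠Z = -78.4°
I = V/|Z| = 12/22.5 = 533 mA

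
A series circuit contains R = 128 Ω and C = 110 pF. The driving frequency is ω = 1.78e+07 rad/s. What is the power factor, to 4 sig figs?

X_C = 1/(ωC) = 510.7 Ω
Z = 128.0 − j510.7 Ω
|Z| = √(128.0² + 510.7²) = 526.5 Ω
∠Z = arctan(-510.7/128.0) = -75.93°
cos φ = cos(-75.93°) = 0.2431

0.2431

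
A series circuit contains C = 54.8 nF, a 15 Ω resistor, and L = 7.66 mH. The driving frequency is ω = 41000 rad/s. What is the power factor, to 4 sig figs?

X_L = ωL = 314.1 Ω
X_C = 1/(ωC) = 445.1 Ω
Net reactance X = X_L − X_C = -131.0 Ω
Z = 15.00 − j131.0 Ω
|Z| = √(15.00² + 131.0²) = 131.9 Ω
∠Z = arctan(-131.0/15.00) = -83.47°
cos φ = cos(-83.47°) = 0.1137

0.1137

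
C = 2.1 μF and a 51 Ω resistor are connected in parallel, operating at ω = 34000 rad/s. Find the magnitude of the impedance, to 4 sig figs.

13.51 Ω

X_C = 1/(ωC) = 14.01 Ω
Parallel: admittances add. Y = 1/R + jωC
Y = (0.01961 + j0.07140) S
|Y| = 0.07404 S → |Z| = 1/|Y| = 13.51 Ω, ∠Z = −∠Y = -74.64°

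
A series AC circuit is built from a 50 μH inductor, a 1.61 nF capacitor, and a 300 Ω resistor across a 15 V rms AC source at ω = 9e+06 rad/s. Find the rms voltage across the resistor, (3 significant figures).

X_L = ωL = 450 Ω
X_C = 1/(ωC) = 69.0 Ω
Net reactance X = X_L − X_C = 381 Ω
Z = 300 + j381 Ω
|Z| = √(300² + 381²) = 485 Ω
I = V/|Z| = 30.9 mA
V_R = I·|Z_R| = 0.0309 × 300 = 9.28 V

9.28 V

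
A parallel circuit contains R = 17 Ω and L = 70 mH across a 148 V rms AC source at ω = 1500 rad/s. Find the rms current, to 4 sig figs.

X_L = ωL = 105.0 Ω
Parallel: admittances add. Y = 1/R + 1/(jωL)
Y = (0.05882 − j0.009524) S
|Y| = 0.05959 S → |Z| = 1/|Y| = 16.78 Ω, ∠Z = −∠Y = 9.197°
I = V/|Z| = 148/16.78 = 8.819 A

8.819 A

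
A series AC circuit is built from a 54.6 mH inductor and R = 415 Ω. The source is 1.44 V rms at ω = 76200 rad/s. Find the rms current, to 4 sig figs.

344.4 μA

X_L = ωL = 4161 Ω
Z = 415.0 + j4161 Ω
|Z| = √(415.0² + 4161²) = 4181 Ω
I = V/|Z| = 1.44/4181 = 344.4 μA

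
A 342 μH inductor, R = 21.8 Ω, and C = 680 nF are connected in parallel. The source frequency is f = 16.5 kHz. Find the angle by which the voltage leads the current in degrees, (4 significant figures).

ω = 2πf = 103700 rad/s
X_L = ωL = 35.46 Ω
X_C = 1/(ωC) = 14.18 Ω
Parallel: admittances add. Y = 1/R + 1/(jωL) + jωC
Y = (0.04587 + j0.04229) S
|Y| = 0.06239 S → |Z| = 1/|Y| = 16.03 Ω, ∠Z = −∠Y = -42.68°

-42.68°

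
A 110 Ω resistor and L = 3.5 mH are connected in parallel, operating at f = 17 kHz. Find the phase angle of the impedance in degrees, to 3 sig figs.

ω = 2πf = 106800 rad/s
X_L = ωL = 374 Ω
Parallel: admittances add. Y = 1/R + 1/(jωL)
Y = (0.00909 − j0.00267) S
|Y| = 0.00948 S → |Z| = 1/|Y| = 106 Ω, ∠Z = −∠Y = 16.4°

16.4°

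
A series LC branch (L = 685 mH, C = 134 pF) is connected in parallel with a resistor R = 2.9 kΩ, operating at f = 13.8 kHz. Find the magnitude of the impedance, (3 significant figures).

2880 Ω

ω = 2πf = 86710 rad/s
X_L = ωL = 59400 Ω
X_C = 1/(ωC) = 86100 Ω
Branch 1: Z₁ = R = 2900 Ω
Branch 2 (series LC): Z₂ = j(X_L − X_C) = −j26700 Ω
Parallel: Z = Z₁Z₂/(Z₁+Z₂), |Z| = 2880 Ω, ∠Z = -6.21°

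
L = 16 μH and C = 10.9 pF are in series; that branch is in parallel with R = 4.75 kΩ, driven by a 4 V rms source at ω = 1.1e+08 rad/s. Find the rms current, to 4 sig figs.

X_L = ωL = 1760 Ω
X_C = 1/(ωC) = 834.0 Ω
Branch 1: Z₁ = R = 4750 Ω
Branch 2 (series LC): Z₂ = j(X_L − X_C) = j926.0 Ω
Parallel: Z = Z₁Z₂/(Z₁+Z₂), |Z| = 908.9 Ω, ∠Z = 78.97°
I = V/|Z| = 4/908.9 = 4.401 mA

4.401 mA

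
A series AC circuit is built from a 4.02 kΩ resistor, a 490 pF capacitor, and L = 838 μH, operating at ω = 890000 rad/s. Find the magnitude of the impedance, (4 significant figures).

X_L = ωL = 745.8 Ω
X_C = 1/(ωC) = 2293 Ω
Net reactance X = X_L − X_C = -1547 Ω
Z = 4020 − j1547 Ω
|Z| = √(4020² + 1547²) = 4307 Ω

4307 Ω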